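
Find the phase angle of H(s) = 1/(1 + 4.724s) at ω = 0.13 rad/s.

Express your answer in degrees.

Phase = -arctan(ωτ) = -arctan(0.13 × 4.724) = -31.6°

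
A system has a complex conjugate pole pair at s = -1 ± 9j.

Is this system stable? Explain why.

Real part of poles is -1 (< 0, left half-plane). Stable.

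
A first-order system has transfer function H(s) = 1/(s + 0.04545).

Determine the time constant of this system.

For H(s) = 1/(s + 1/τ), the pole is at -1/τ = -0.04545, so τ = 1/0.04545 = 22 s.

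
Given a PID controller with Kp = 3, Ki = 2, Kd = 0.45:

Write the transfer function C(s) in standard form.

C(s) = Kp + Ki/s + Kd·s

Substituting values: C(s) = 3 + 2/s + 0.45s = (0.45s² + 3s + 2)/s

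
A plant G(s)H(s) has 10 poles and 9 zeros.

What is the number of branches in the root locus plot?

Root locus has n branches where n = number of poles = 10.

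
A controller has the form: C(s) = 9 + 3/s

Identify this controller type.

This is a Proportional-Integral (PI) controller.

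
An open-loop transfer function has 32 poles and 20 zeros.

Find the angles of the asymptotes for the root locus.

n - m = 32 - 20 = 12. Angles: θk = (2k + 1)·180°/12 = 15°, 45°, 75°, 105°, 135°, 165°, 195°, 225°, 255°, 285°, 315°, 345°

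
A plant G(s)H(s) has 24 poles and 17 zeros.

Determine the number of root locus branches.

Root locus has n branches where n = number of poles = 24.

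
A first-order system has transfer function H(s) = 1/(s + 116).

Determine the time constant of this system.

For H(s) = 1/(s + 1/τ), the pole is at -1/τ = -116, so τ = 1/116 = 0.0086 s.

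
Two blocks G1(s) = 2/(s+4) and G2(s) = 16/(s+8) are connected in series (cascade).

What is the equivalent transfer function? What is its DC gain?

Series: multiply transfer functions. G_eq = 2/(s+4) × 16/(s+8) = 32/((s+4)(s+8)). DC gain = 32/(4×8) = 1.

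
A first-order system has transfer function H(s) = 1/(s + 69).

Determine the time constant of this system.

For H(s) = 1/(s + 1/τ), the pole is at -1/τ = -69, so τ = 1/69 = 0.0145 s.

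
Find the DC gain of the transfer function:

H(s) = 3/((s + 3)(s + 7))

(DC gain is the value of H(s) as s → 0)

DC gain = H(0) = 3/(3 × 7) = 3/21 = 0.1429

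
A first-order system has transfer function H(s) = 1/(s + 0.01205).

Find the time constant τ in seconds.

For H(s) = 1/(s + 1/τ), the pole is at -1/τ = -0.01205, so τ = 1/0.01205 = 82.99 s.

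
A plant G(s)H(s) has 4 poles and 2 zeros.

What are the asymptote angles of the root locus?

n - m = 4 - 2 = 2. Angles: θk = (2k + 1)·180°/2 = 90°, 270°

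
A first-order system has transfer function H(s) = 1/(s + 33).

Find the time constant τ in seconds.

For H(s) = 1/(s + 1/τ), the pole is at -1/τ = -33, so τ = 1/33 = 0.0303 s.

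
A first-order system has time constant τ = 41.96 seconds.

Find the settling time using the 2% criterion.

For first-order system, 2% settling time ≈ 4τ = 4 × 41.96 = 167.84 s.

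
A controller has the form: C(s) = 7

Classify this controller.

This is a Proportional (P) controller.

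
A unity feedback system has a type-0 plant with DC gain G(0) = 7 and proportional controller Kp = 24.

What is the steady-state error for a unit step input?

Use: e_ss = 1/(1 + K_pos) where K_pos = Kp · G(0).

K_pos = Kp · G(0) = 24 × 7 = 168. e_ss = 1/(1 + 168) = 0.0059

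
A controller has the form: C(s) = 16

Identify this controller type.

This is a Proportional (P) controller.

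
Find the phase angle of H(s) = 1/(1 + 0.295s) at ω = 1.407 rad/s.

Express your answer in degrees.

Phase = -arctan(ωτ) = -arctan(1.407 × 0.295) = -22.5°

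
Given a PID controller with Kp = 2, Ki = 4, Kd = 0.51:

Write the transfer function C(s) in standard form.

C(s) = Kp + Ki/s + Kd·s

Substituting values: C(s) = 2 + 4/s + 0.51s = (0.51s² + 2s + 4)/s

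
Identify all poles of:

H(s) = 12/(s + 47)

Pole is where denominator = 0: s + 47 = 0, so s = -47.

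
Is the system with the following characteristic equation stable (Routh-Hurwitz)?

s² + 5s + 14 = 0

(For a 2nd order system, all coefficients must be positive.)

Coefficients: 1, 5, 14. All positive, so system is stable.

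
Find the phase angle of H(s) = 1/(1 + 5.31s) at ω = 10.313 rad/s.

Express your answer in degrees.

Phase = -arctan(ωτ) = -arctan(10.313 × 5.31) = -89.0°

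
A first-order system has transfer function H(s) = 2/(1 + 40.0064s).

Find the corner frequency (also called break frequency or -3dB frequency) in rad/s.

Corner frequency = 1/τ = 1/40.0064 = 0.025 rad/s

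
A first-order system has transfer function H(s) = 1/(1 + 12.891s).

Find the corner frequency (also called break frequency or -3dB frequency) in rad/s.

Corner frequency = 1/τ = 1/12.891 = 0.078 rad/s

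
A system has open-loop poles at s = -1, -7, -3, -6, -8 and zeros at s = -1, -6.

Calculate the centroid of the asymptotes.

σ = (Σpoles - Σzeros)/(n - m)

σ = (Σpoles - Σzeros)/(n - m) = (-25 - (-7))/(5 - 2) = -18/3 = -6.0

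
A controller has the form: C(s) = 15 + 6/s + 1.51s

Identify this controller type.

This is a Proportional-Integral-Derivative (PID) controller.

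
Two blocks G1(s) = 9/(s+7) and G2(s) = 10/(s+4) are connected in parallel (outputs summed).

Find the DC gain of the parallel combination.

Parallel: G_eq = G1 + G2. DC gain = G1(0) + G2(0) = 9/7 + 10/4 = 1.2857 + 2.5 = 3.7857.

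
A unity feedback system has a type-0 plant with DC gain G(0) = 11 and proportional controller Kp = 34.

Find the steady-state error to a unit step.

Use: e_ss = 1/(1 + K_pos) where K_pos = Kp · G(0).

K_pos = Kp · G(0) = 34 × 11 = 374. e_ss = 1/(1 + 374) = 0.0027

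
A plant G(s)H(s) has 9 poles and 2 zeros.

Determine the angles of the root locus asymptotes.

n - m = 9 - 2 = 7. Angles: θk = (2k + 1)·180°/7 = 25.71°, 77.14°, 128.57°, 180°, 231.43°, 282.86°, 334.29°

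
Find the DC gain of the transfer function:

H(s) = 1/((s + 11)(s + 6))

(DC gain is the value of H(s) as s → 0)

DC gain = H(0) = 1/(11 × 6) = 1/66 = 0.0152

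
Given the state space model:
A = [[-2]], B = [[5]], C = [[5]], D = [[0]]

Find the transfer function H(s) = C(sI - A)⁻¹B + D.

(sI - A)⁻¹ = 1/(s + 2). H(s) = 5 × 5/(s + 2) + 0 = 25/(s + 2).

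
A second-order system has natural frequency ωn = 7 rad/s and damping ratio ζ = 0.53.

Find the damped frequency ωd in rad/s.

ωd = ωn√(1 - ζ²) = 7√(1 - 0.53²) = 5.94 rad/s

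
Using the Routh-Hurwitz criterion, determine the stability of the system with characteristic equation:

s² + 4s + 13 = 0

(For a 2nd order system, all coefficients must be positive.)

Coefficients: 1, 4, 13. All positive, so system is stable.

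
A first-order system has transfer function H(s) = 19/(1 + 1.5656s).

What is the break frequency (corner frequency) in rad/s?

Corner frequency = 1/τ = 1/1.5656 = 0.639 rad/s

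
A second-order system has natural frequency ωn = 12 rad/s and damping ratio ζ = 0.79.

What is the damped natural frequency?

ωd = ωn√(1 - ζ²) = 12√(1 - 0.79²) = 7.36 rad/s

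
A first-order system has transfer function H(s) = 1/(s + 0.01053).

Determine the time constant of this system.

For H(s) = 1/(s + 1/τ), the pole is at -1/τ = -0.01053, so τ = 1/0.01053 = 94.97 s.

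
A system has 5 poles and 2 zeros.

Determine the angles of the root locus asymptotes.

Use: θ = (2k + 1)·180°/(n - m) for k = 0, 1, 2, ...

n - m = 5 - 2 = 3. Angles: θk = (2k + 1)·180°/3 = 60°, 180°, 300°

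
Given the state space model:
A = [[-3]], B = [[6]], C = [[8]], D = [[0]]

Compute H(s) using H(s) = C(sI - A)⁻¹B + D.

(sI - A)⁻¹ = 1/(s + 3). H(s) = 8 × 6/(s + 3) + 0 = 48/(s + 3).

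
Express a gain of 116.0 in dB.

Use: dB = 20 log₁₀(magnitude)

dB = 20 log₁₀(116.0) = 41.3 dB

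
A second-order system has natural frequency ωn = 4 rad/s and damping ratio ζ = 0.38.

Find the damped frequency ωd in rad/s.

ωd = ωn√(1 - ζ²) = 4√(1 - 0.38²) = 3.7 rad/s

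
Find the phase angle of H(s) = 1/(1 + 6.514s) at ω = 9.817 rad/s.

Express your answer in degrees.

Phase = -arctan(ωτ) = -arctan(9.817 × 6.514) = -89.1°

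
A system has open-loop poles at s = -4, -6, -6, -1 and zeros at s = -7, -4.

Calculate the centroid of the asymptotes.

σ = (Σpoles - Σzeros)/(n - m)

σ = (Σpoles - Σzeros)/(n - m) = (-17 - (-11))/(4 - 2) = -6/2 = -3.0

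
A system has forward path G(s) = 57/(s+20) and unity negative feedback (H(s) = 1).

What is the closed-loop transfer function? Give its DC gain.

T(s) = G/(1+GH) = [57/(s+20)] / [1 + 57/(s+20)] = 57/(s+20+57) = 57/(s+77). DC gain = 57/77 = 0.7403.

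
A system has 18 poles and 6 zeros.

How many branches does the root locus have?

Root locus has n branches where n = number of poles = 18.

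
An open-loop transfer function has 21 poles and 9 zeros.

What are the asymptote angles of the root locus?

n - m = 21 - 9 = 12. Angles: θk = (2k + 1)·180°/12 = 15°, 45°, 75°, 105°, 135°, 165°, 195°, 225°, 255°, 285°, 315°, 345°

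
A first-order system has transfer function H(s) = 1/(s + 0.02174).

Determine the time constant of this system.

For H(s) = 1/(s + 1/τ), the pole is at -1/τ = -0.02174, so τ = 1/0.02174 = 46 s.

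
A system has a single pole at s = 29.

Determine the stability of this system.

Pole at s = 29 is in the right half-plane. Unstable.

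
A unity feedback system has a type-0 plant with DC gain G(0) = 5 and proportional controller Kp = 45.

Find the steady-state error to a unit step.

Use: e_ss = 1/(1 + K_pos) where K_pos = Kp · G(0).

K_pos = Kp · G(0) = 45 × 5 = 225. e_ss = 1/(1 + 225) = 0.0044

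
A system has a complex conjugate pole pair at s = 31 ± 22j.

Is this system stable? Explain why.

Real part of poles is 31 (> 0, right half-plane). Unstable.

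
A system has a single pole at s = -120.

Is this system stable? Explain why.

Pole at s = -120 is in the left half-plane. Stable.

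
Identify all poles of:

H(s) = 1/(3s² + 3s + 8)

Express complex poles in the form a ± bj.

Discriminant = 3² - 4×3×8 = 9 - 96 = -87 < 0, so the poles are a complex conjugate pair s = (-3 ± j√87)/(2×3). Real part = -3/(2×3) = -3/6 = -0.5; imaginary part = ±√87/(2×3) ≈ 1.5546. Poles: s = -0.5 ± 1.5546j.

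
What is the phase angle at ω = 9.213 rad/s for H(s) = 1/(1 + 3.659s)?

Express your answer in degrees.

Phase = -arctan(ωτ) = -arctan(9.213 × 3.659) = -88.3°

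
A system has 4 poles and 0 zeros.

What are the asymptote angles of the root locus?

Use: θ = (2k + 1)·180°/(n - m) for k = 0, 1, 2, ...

n - m = 4 - 0 = 4. Angles: θk = (2k + 1)·180°/4 = 45°, 135°, 225°, 315°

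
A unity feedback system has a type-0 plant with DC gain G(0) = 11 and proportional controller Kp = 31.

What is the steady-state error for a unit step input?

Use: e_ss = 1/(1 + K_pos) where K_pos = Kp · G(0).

K_pos = Kp · G(0) = 31 × 11 = 341. e_ss = 1/(1 + 341) = 0.0029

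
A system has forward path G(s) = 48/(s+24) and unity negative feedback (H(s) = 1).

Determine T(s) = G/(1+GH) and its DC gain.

T(s) = G/(1+GH) = [48/(s+24)] / [1 + 48/(s+24)] = 48/(s+24+48) = 48/(s+72). DC gain = 48/72 = 0.6667.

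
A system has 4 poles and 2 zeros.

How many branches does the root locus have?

Root locus has n branches where n = number of poles = 4.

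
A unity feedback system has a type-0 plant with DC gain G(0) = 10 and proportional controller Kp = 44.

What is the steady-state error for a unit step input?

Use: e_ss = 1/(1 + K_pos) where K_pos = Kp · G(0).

K_pos = Kp · G(0) = 44 × 10 = 440. e_ss = 1/(1 + 440) = 0.0023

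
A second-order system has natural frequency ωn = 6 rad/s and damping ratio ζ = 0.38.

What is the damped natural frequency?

ωd = ωn√(1 - ζ²) = 6√(1 - 0.38²) = 5.55 rad/s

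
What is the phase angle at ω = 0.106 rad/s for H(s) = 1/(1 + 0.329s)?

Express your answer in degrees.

Phase = -arctan(ωτ) = -arctan(0.106 × 0.329) = -2.0°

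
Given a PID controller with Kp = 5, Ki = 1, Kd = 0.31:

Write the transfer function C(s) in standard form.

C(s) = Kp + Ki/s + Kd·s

Substituting values: C(s) = 5 + 1/s + 0.31s = (0.31s² + 5s + 1)/s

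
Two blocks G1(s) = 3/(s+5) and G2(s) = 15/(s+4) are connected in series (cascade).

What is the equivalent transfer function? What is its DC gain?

Series: multiply transfer functions. G_eq = 3/(s+5) × 15/(s+4) = 45/((s+5)(s+4)). DC gain = 45/(5×4) = 2.25.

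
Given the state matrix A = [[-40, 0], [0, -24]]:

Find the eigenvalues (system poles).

For diagonal matrix, eigenvalues are diagonal entries: λ₁ = -40, λ₂ = -24.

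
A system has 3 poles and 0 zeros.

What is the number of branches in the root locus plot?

Root locus has n branches where n = number of poles = 3.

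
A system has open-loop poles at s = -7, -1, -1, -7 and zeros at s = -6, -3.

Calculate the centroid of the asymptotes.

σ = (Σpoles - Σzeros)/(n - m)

σ = (Σpoles - Σzeros)/(n - m) = (-16 - (-9))/(4 - 2) = -7/2 = -3.5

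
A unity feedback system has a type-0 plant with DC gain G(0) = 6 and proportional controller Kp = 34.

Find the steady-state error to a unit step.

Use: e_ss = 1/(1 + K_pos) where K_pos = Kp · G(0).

K_pos = Kp · G(0) = 34 × 6 = 204. e_ss = 1/(1 + 204) = 0.0049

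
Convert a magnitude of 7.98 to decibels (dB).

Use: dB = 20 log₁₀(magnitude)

dB = 20 log₁₀(7.98) = 18.0 dB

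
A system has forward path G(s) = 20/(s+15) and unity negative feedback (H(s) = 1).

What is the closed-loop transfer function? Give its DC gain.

T(s) = G/(1+GH) = [20/(s+15)] / [1 + 20/(s+15)] = 20/(s+15+20) = 20/(s+35). DC gain = 20/35 = 0.5714.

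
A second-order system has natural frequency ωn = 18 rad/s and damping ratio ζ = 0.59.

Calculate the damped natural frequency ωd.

ωd = ωn√(1 - ζ²) = 18√(1 - 0.59²) = 14.53 rad/s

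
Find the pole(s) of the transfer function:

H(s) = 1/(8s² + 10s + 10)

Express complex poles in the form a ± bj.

Discriminant = 10² - 4×8×10 = 100 - 320 = -220 < 0, so the poles are a complex conjugate pair s = (-10 ± j√220)/(2×8). Real part = -10/(2×8) = -10/16 = -0.625; imaginary part = ±√220/(2×8) ≈ 0.9270. Poles: s = -0.625 ± 0.9270j.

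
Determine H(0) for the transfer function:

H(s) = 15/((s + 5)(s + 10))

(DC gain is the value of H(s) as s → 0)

DC gain = H(0) = 15/(5 × 10) = 15/50 = 0.3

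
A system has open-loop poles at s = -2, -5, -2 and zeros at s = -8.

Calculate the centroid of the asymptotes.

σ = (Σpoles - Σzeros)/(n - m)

σ = (Σpoles - Σzeros)/(n - m) = (-9 - (-8))/(3 - 1) = -1/2 = -0.5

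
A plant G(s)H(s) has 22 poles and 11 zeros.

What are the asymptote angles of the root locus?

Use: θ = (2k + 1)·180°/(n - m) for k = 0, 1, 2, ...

n - m = 22 - 11 = 11. Angles: θk = (2k + 1)·180°/11 = 16.36°, 49.09°, 81.82°, 114.55°, 147.27°, 180°, 212.73°, 245.45°, 278.18°, 310.91°, 343.64°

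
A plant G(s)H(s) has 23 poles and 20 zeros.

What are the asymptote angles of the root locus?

n - m = 23 - 20 = 3. Angles: θk = (2k + 1)·180°/3 = 60°, 180°, 300°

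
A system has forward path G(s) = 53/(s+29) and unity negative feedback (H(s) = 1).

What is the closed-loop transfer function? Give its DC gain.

T(s) = G/(1+GH) = [53/(s+29)] / [1 + 53/(s+29)] = 53/(s+29+53) = 53/(s+82). DC gain = 53/82 = 0.6463.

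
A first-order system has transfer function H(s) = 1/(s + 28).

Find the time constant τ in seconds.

For H(s) = 1/(s + 1/τ), the pole is at -1/τ = -28, so τ = 1/28 = 0.0357 s.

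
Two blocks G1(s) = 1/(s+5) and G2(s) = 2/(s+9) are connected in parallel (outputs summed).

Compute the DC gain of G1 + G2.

Parallel: G_eq = G1 + G2. DC gain = G1(0) + G2(0) = 1/5 + 2/9 = 0.2 + 0.2222 = 0.4222.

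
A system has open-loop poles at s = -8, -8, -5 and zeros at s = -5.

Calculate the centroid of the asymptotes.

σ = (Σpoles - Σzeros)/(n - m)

σ = (Σpoles - Σzeros)/(n - m) = (-21 - (-5))/(3 - 1) = -16/2 = -8.0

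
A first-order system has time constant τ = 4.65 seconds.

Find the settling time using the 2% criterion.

For first-order system, 2% settling time ≈ 4τ = 4 × 4.65 = 18.6 s.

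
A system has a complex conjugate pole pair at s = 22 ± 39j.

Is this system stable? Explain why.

Real part of poles is 22 (> 0, right half-plane). Unstable.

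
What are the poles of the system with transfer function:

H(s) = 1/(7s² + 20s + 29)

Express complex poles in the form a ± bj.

Discriminant = 20² - 4×7×29 = 400 - 812 = -412 < 0, so the poles are a complex conjugate pair s = (-20 ± j√412)/(2×7). Real part = -20/(2×7) = -20/14 ≈ -1.4286; imaginary part = ±√412/(2×7) ≈ 1.4498. Poles: s = -1.4286 ± 1.4498j.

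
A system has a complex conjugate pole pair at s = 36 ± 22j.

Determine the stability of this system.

Real part of poles is 36 (> 0, right half-plane). Unstable.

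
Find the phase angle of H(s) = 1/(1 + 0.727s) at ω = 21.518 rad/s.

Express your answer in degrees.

Phase = -arctan(ωτ) = -arctan(21.518 × 0.727) = -86.3°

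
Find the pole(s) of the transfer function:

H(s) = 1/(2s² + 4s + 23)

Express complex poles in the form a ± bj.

Discriminant = 4² - 4×2×23 = 16 - 184 = -168 < 0, so the poles are a complex conjugate pair s = (-4 ± j√168)/(2×2). Real part = -4/(2×2) = -4/4 = -1; imaginary part = ±√168/(2×2) ≈ 3.2404. Poles: s = -1 ± 3.2404j.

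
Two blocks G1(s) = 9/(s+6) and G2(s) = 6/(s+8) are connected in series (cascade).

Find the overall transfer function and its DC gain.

Series: multiply transfer functions. G_eq = 9/(s+6) × 6/(s+8) = 54/((s+6)(s+8)). DC gain = 54/(6×8) = 1.125.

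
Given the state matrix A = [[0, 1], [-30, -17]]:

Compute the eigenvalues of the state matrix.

det(A - λI) = λ² - (-17)λ + 30 = (λ - (-2))(λ - (-15)). Eigenvalues: -2, -15.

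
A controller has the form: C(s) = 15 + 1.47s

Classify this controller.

This is a Proportional-Derivative (PD) controller.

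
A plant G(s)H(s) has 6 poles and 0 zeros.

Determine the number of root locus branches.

Root locus has n branches where n = number of poles = 6.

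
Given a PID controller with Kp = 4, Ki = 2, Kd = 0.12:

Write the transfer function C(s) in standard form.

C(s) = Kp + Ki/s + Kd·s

Substituting values: C(s) = 4 + 2/s + 0.12s = (0.12s² + 4s + 2)/s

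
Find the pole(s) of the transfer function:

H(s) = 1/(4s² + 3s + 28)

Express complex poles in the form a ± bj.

Discriminant = 3² - 4×4×28 = 9 - 448 = -439 < 0, so the poles are a complex conjugate pair s = (-3 ± j√439)/(2×4). Real part = -3/(2×4) = -3/8 = -0.375; imaginary part = ±√439/(2×4) ≈ 2.6190. Poles: s = -0.375 ± 2.6190j.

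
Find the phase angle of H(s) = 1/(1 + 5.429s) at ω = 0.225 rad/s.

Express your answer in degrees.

Phase = -arctan(ωτ) = -arctan(0.225 × 5.429) = -50.7°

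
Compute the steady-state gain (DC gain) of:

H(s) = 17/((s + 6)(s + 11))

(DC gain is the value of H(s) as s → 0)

DC gain = H(0) = 17/(6 × 11) = 17/66 = 0.2576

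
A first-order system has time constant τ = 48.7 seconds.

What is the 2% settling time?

For first-order system, 2% settling time ≈ 4τ = 4 × 48.7 = 194.8 s.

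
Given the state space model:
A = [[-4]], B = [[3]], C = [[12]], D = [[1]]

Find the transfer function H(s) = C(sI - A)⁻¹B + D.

(sI - A)⁻¹ = 1/(s + 4). H(s) = 12×3/(s + 4) + 1 = (s + 40)/(s + 4).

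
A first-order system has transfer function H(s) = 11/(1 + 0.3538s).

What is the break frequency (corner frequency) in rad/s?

Corner frequency = 1/τ = 1/0.3538 = 2.826 rad/s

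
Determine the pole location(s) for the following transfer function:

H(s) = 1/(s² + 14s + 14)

Discriminant = 14² - 4×1×14 = 196 - 56 = 140 > 0, so two distinct real poles. Using quadratic formula: s = (-14 ± √140)/(2×1) = (-14 ± √140)/2, with √140 ≈ 11.8322. s₁ ≈ -1.0839, s₂ ≈ -12.9161. Poles: s₁ = -1.0839, s₂ = -12.9161.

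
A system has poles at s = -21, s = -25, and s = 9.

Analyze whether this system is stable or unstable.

Pole(s) at s = 9 are not in the left half-plane. System is unstable.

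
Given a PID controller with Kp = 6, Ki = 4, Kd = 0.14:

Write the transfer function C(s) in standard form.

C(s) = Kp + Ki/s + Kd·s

Substituting values: C(s) = 6 + 4/s + 0.14s = (0.14s² + 6s + 4)/s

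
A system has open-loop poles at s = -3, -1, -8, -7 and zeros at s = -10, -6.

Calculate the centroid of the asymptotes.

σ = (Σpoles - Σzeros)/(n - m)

σ = (Σpoles - Σzeros)/(n - m) = (-19 - (-16))/(4 - 2) = -3/2 = -1.5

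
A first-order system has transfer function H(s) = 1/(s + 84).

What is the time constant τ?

For H(s) = 1/(s + 1/τ), the pole is at -1/τ = -84, so τ = 1/84 = 0.0119 s.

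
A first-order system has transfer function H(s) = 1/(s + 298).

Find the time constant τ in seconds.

For H(s) = 1/(s + 1/τ), the pole is at -1/τ = -298, so τ = 1/298 = 0.0034 s.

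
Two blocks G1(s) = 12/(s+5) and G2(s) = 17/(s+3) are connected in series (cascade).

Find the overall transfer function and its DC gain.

Series: multiply transfer functions. G_eq = 12/(s+5) × 17/(s+3) = 204/((s+5)(s+3)). DC gain = 204/(5×3) = 13.6.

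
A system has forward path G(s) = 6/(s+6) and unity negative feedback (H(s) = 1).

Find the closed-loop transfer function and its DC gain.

T(s) = G/(1+GH) = [6/(s+6)] / [1 + 6/(s+6)] = 6/(s+6+6) = 6/(s+12). DC gain = 6/12 = 0.5.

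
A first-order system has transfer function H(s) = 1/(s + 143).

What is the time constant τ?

For H(s) = 1/(s + 1/τ), the pole is at -1/τ = -143, so τ = 1/143 = 0.0070 s.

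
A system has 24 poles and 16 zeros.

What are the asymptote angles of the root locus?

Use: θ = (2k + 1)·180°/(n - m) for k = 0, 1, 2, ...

n - m = 24 - 16 = 8. Angles: θk = (2k + 1)·180°/8 = 22.5°, 67.5°, 112.5°, 157.5°, 202.5°, 247.5°, 292.5°, 337.5°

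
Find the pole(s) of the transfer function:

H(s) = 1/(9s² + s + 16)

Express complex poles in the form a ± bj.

Discriminant = 1² - 4×9×16 = 1 - 576 = -575 < 0, so the poles are a complex conjugate pair s = (-1 ± j√575)/(2×9). Real part = -1/(2×9) = -1/18 ≈ -0.0556; imaginary part = ±√575/(2×9) ≈ 1.3322. Poles: s = -0.0556 ± 1.3322j.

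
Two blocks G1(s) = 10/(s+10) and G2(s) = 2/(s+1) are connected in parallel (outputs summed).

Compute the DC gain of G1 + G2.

Parallel: G_eq = G1 + G2. DC gain = G1(0) + G2(0) = 10/10 + 2/1 = 1 + 2 = 3.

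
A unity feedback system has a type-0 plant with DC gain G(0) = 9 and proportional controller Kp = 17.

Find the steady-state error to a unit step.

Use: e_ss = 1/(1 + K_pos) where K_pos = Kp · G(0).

K_pos = Kp · G(0) = 17 × 9 = 153. e_ss = 1/(1 + 153) = 0.0065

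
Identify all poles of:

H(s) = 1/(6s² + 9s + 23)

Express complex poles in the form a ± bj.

Discriminant = 9² - 4×6×23 = 81 - 552 = -471 < 0, so the poles are a complex conjugate pair s = (-9 ± j√471)/(2×6). Real part = -9/(2×6) = -9/12 = -0.75; imaginary part = ±√471/(2×6) ≈ 1.8085. Poles: s = -0.75 ± 1.8085j.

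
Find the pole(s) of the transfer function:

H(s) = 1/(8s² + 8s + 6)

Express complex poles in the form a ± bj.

Discriminant = 8² - 4×8×6 = 64 - 192 = -128 < 0, so the poles are a complex conjugate pair s = (-8 ± j√128)/(2×8). Real part = -8/(2×8) = -8/16 = -0.5; imaginary part = ±√128/(2×8) ≈ 0.7071. Poles: s = -0.5 ± 0.7071j.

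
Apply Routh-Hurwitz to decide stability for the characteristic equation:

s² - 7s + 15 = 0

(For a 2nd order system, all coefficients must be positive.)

Coefficients: 1, -7, 15. b=-7 not positive, so system is unstable.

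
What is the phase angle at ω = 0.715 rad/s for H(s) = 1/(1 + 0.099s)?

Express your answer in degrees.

Phase = -arctan(ωτ) = -arctan(0.715 × 0.099) = -4.0°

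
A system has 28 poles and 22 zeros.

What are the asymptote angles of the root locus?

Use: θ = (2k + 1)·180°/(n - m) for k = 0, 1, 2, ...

n - m = 28 - 22 = 6. Angles: θk = (2k + 1)·180°/6 = 30°, 90°, 150°, 210°, 270°, 330°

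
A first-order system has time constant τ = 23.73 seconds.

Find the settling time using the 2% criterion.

For first-order system, 2% settling time ≈ 4τ = 4 × 23.73 = 94.92 s.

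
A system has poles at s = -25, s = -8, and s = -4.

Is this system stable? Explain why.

All poles are in the left half-plane. System is stable.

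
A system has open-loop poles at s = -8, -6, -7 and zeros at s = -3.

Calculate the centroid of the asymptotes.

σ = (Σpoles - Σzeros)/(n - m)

σ = (Σpoles - Σzeros)/(n - m) = (-21 - (-3))/(3 - 1) = -18/2 = -9.0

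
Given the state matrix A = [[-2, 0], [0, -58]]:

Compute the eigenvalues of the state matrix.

For diagonal matrix, eigenvalues are diagonal entries: λ₁ = -2, λ₂ = -58.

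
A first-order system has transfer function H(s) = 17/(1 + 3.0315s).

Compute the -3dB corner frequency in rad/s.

Corner frequency = 1/τ = 1/3.0315 = 0.33 rad/s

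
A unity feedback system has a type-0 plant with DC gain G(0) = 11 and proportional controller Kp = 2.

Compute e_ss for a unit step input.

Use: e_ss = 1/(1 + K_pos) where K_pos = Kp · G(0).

K_pos = Kp · G(0) = 2 × 11 = 22. e_ss = 1/(1 + 22) = 0.0435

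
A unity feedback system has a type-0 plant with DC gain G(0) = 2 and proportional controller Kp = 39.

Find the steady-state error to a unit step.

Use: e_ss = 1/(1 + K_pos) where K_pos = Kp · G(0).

K_pos = Kp · G(0) = 39 × 2 = 78. e_ss = 1/(1 + 78) = 0.0127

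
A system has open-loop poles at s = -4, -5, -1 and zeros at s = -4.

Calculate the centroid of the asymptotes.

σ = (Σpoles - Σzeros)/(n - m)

σ = (Σpoles - Σzeros)/(n - m) = (-10 - (-4))/(3 - 1) = -6/2 = -3.0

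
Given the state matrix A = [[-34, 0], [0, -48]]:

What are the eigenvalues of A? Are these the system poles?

For diagonal matrix, eigenvalues are diagonal entries: λ₁ = -34, λ₂ = -48. Eigenvalues of A = system poles.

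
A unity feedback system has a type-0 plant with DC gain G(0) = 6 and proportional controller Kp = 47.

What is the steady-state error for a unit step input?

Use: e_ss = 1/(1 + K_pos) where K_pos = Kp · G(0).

K_pos = Kp · G(0) = 47 × 6 = 282. e_ss = 1/(1 + 282) = 0.0035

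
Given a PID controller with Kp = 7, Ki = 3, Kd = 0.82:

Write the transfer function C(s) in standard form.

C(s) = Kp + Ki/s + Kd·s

Substituting values: C(s) = 7 + 3/s + 0.82s = (0.82s² + 7s + 3)/s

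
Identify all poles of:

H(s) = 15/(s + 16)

Pole is where denominator = 0: s + 16 = 0, so s = -16.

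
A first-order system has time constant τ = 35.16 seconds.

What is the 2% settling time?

For first-order system, 2% settling time ≈ 4τ = 4 × 35.16 = 140.64 s.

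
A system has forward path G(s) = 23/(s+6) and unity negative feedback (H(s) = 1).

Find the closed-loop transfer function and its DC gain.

T(s) = G/(1+GH) = [23/(s+6)] / [1 + 23/(s+6)] = 23/(s+6+23) = 23/(s+29). DC gain = 23/29 = 0.7931.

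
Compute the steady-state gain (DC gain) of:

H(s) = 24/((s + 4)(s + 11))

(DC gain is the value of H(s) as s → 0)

DC gain = H(0) = 24/(4 × 11) = 24/44 = 0.5455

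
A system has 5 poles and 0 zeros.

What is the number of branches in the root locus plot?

Root locus has n branches where n = number of poles = 5.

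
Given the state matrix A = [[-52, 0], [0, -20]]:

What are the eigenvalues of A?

For diagonal matrix, eigenvalues are diagonal entries: λ₁ = -52, λ₂ = -20.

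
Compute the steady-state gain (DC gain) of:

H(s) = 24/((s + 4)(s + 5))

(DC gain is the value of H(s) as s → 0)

DC gain = H(0) = 24/(4 × 5) = 24/20 = 1.2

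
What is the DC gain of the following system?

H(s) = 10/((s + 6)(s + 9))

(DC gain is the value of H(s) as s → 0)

DC gain = H(0) = 10/(6 × 9) = 10/54 = 0.1852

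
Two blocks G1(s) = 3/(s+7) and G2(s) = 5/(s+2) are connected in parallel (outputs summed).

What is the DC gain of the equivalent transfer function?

Parallel: G_eq = G1 + G2. DC gain = G1(0) + G2(0) = 3/7 + 5/2 = 0.4286 + 2.5 = 2.9286.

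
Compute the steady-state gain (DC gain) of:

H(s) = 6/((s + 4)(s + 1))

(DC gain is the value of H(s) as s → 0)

DC gain = H(0) = 6/(4 × 1) = 6/4 = 1.5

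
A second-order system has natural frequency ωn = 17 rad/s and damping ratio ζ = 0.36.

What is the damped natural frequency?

ωd = ωn√(1 - ζ²) = 17√(1 - 0.36²) = 15.86 rad/s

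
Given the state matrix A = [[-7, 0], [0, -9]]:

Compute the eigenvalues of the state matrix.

For diagonal matrix, eigenvalues are diagonal entries: λ₁ = -7, λ₂ = -9.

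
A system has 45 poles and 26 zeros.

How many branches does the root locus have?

Root locus has n branches where n = number of poles = 45.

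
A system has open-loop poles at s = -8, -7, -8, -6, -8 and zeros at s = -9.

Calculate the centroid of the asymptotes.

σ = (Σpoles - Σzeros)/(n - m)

σ = (Σpoles - Σzeros)/(n - m) = (-37 - (-9))/(5 - 1) = -28/4 = -7.0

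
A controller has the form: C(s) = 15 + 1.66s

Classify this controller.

This is a Proportional-Derivative (PD) controller.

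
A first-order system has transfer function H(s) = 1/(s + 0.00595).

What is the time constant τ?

For H(s) = 1/(s + 1/τ), the pole is at -1/τ = -0.00595, so τ = 1/0.00595 = 168.1 s.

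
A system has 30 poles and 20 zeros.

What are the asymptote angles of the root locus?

n - m = 30 - 20 = 10. Angles: θk = (2k + 1)·180°/10 = 18°, 54°, 90°, 126°, 162°, 198°, 234°, 270°, 306°, 342°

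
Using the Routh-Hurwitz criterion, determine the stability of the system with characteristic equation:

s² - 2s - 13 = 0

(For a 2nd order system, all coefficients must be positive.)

Coefficients: 1, -2, -13. b=-2, c=-13 not positive, so system is unstable.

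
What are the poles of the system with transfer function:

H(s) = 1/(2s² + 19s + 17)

Discriminant = 19² - 4×2×17 = 361 - 136 = 225 > 0, so two distinct real poles. Using quadratic formula: s = (-19 ± √225)/(2×2) = (-19 ± √225)/4, with √225 = 15. s₁ = -4/4 = -1, s₂ = -34/4 = -8.5. Poles: s₁ = -1, s₂ = -8.5.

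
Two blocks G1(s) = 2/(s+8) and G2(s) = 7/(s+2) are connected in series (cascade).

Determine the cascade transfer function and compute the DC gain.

Series: multiply transfer functions. G_eq = 2/(s+8) × 7/(s+2) = 14/((s+8)(s+2)). DC gain = 14/(8×2) = 0.875.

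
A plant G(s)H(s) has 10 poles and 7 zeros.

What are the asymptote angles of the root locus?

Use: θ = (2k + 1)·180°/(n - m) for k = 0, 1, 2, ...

n - m = 10 - 7 = 3. Angles: θk = (2k + 1)·180°/3 = 60°, 180°, 300°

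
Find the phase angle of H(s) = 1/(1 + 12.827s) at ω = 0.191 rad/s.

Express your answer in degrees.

Phase = -arctan(ωτ) = -arctan(0.191 × 12.827) = -67.8°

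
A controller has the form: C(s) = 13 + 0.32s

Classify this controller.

This is a Proportional-Derivative (PD) controller.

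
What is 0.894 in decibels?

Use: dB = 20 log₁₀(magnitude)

dB = 20 log₁₀(0.894) = -1.0 dB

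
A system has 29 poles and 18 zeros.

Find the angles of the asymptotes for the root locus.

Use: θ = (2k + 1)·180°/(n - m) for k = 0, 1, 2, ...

n - m = 29 - 18 = 11. Angles: θk = (2k + 1)·180°/11 = 16.36°, 49.09°, 81.82°, 114.55°, 147.27°, 180°, 212.73°, 245.45°, 278.18°, 310.91°, 343.64°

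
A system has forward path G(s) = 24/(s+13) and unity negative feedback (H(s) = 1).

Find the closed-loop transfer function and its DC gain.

T(s) = G/(1+GH) = [24/(s+13)] / [1 + 24/(s+13)] = 24/(s+13+24) = 24/(s+37). DC gain = 24/37 = 0.6486.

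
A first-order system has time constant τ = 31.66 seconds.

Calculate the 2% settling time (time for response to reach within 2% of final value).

For first-order system, 2% settling time ≈ 4τ = 4 × 31.66 = 126.64 s.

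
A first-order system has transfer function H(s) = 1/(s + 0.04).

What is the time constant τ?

For H(s) = 1/(s + 1/τ), the pole is at -1/τ = -0.04, so τ = 1/0.04 = 25 s.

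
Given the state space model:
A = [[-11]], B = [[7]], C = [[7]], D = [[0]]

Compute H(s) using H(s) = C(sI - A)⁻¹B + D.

(sI - A)⁻¹ = 1/(s + 11). H(s) = 7 × 7/(s + 11) + 0 = 49/(s + 11).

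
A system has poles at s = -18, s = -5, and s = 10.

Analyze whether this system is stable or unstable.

Pole(s) at s = 10 are not in the left half-plane. System is unstable.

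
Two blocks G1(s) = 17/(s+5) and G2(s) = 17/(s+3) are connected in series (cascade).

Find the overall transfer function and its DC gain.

Series: multiply transfer functions. G_eq = 17/(s+5) × 17/(s+3) = 289/((s+5)(s+3)). DC gain = 289/(5×3) = 19.2667.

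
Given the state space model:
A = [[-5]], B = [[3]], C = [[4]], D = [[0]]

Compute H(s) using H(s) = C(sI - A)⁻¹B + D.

(sI - A)⁻¹ = 1/(s + 5). H(s) = 4 × 3/(s + 5) + 0 = 12/(s + 5).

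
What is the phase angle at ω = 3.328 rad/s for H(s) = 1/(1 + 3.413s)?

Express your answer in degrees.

Phase = -arctan(ωτ) = -arctan(3.328 × 3.413) = -85.0°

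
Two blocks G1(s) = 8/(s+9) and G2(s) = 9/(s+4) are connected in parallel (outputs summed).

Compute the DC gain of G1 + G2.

Parallel: G_eq = G1 + G2. DC gain = G1(0) + G2(0) = 8/9 + 9/4 = 0.8889 + 2.25 = 3.1389.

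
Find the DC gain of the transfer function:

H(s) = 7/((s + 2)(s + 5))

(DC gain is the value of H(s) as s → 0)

DC gain = H(0) = 7/(2 × 5) = 7/10 = 0.7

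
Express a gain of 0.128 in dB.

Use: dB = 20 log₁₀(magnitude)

dB = 20 log₁₀(0.128) = -17.9 dB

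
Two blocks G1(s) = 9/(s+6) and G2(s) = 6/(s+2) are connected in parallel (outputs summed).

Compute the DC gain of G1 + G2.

Parallel: G_eq = G1 + G2. DC gain = G1(0) + G2(0) = 9/6 + 6/2 = 1.5 + 3 = 4.5.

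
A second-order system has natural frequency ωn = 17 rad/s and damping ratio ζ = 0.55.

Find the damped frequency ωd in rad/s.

ωd = ωn√(1 - ζ²) = 17√(1 - 0.55²) = 14.2 rad/s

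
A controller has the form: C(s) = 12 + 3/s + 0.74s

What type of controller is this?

This is a Proportional-Integral-Derivative (PID) controller.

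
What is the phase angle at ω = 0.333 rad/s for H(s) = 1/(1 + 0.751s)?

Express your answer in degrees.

Phase = -arctan(ωτ) = -arctan(0.333 × 0.751) = -14.0°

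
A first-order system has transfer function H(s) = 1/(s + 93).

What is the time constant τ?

For H(s) = 1/(s + 1/τ), the pole is at -1/τ = -93, so τ = 1/93 = 0.0108 s.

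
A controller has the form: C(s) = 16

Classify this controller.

This is a Proportional (P) controller.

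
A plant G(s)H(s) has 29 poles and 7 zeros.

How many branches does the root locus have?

Root locus has n branches where n = number of poles = 29.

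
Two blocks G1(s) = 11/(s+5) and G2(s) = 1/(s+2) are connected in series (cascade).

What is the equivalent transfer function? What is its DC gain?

Series: multiply transfer functions. G_eq = 11/(s+5) × 1/(s+2) = 11/((s+5)(s+2)). DC gain = 11/(5×2) = 1.1.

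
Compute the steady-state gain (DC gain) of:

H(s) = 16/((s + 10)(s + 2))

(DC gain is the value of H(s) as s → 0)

DC gain = H(0) = 16/(10 × 2) = 16/20 = 0.8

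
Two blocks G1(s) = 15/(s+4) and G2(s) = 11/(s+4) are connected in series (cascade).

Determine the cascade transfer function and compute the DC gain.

Series: multiply transfer functions. G_eq = 15/(s+4) × 11/(s+4) = 165/((s+4)(s+4)). DC gain = 165/(4×4) = 10.3125.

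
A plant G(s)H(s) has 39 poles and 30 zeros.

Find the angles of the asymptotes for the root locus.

n - m = 39 - 30 = 9. Angles: θk = (2k + 1)·180°/9 = 20°, 60°, 100°, 140°, 180°, 220°, 260°, 300°, 340°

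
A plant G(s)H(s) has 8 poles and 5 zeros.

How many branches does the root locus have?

Root locus has n branches where n = number of poles = 8.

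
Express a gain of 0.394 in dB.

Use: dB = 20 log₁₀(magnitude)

dB = 20 log₁₀(0.394) = -8.1 dB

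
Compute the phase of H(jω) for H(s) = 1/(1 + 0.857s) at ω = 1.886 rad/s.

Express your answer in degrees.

Phase = -arctan(ωτ) = -arctan(1.886 × 0.857) = -58.3°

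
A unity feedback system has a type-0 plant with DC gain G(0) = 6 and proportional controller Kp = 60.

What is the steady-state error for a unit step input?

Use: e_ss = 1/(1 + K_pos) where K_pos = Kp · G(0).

K_pos = Kp · G(0) = 60 × 6 = 360. e_ss = 1/(1 + 360) = 0.0028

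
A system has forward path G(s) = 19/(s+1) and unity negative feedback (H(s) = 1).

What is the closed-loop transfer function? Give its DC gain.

T(s) = G/(1+GH) = [19/(s+1)] / [1 + 19/(s+1)] = 19/(s+1+19) = 19/(s+20). DC gain = 19/20 = 0.95.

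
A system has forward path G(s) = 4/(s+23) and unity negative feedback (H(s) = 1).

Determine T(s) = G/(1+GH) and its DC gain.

T(s) = G/(1+GH) = [4/(s+23)] / [1 + 4/(s+23)] = 4/(s+23+4) = 4/(s+27). DC gain = 4/27 = 0.1481.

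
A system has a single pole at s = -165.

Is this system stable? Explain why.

Pole at s = -165 is in the left half-plane. Stable.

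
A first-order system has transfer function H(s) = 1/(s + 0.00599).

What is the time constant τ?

For H(s) = 1/(s + 1/τ), the pole is at -1/τ = -0.00599, so τ = 1/0.00599 = 166.9 s.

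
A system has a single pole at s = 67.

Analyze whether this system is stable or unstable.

Pole at s = 67 is in the right half-plane. Unstable.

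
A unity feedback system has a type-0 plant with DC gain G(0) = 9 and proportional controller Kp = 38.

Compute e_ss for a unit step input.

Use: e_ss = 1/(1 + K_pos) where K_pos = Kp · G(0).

K_pos = Kp · G(0) = 38 × 9 = 342. e_ss = 1/(1 + 342) = 0.0029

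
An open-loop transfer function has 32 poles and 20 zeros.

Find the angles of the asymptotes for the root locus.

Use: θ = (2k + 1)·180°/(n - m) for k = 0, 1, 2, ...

n - m = 32 - 20 = 12. Angles: θk = (2k + 1)·180°/12 = 15°, 45°, 75°, 105°, 135°, 165°, 195°, 225°, 255°, 285°, 315°, 345°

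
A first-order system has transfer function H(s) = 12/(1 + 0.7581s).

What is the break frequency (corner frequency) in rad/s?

Corner frequency = 1/τ = 1/0.7581 = 1.319 rad/s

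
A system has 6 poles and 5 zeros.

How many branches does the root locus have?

Root locus has n branches where n = number of poles = 6.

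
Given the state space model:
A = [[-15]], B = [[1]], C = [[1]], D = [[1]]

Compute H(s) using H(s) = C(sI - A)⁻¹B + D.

(sI - A)⁻¹ = 1/(s + 15). H(s) = 1×1/(s + 15) + 1 = (s + 16)/(s + 15).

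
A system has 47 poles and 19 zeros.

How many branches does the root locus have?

Root locus has n branches where n = number of poles = 47.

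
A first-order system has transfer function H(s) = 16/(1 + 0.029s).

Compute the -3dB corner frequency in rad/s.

Corner frequency = 1/τ = 1/0.029 = 34.483 rad/s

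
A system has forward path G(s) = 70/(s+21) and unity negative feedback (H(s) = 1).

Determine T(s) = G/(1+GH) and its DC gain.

T(s) = G/(1+GH) = [70/(s+21)] / [1 + 70/(s+21)] = 70/(s+21+70) = 70/(s+91). DC gain = 70/91 = 0.7692.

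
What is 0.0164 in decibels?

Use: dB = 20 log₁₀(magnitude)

dB = 20 log₁₀(0.0164) = -35.7 dB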